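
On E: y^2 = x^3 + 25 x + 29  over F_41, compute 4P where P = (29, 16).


k = 4 = 100_2 (binary, LSB first: 001)
Double-and-add from P = (29, 16):
  bit 0 = 0: acc unchanged = O
  bit 1 = 0: acc unchanged = O
  bit 2 = 1: acc = O + (29, 16) = (29, 16)

4P = (29, 16)


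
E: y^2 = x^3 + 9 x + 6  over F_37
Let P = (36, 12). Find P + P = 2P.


Doubling: s = (3 x1^2 + a) / (2 y1)
s = (3*36^2 + 9) / (2*12) mod 37 = 19
x3 = s^2 - 2 x1 mod 37 = 19^2 - 2*36 = 30
y3 = s (x1 - x3) - y1 mod 37 = 19 * (36 - 30) - 12 = 28

2P = (30, 28)


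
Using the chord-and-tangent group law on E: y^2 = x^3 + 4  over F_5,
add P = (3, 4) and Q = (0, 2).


P != Q, so use the chord formula.
s = (y2 - y1) / (x2 - x1) = (3) / (2) mod 5 = 4
x3 = s^2 - x1 - x2 mod 5 = 4^2 - 3 - 0 = 3
y3 = s (x1 - x3) - y1 mod 5 = 4 * (3 - 3) - 4 = 1

P + Q = (3, 1)


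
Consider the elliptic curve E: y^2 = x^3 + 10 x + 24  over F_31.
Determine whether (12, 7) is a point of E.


Check whether y^2 = x^3 + 10 x + 24 (mod 31) for (x, y) = (12, 7).
LHS: y^2 = 7^2 mod 31 = 18
RHS: x^3 + 10 x + 24 = 12^3 + 10*12 + 24 mod 31 = 12
LHS != RHS

No, not on the curve


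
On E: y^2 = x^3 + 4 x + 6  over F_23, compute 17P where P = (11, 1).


k = 17 = 10001_2 (binary, LSB first: 10001)
Double-and-add from P = (11, 1):
  bit 0 = 1: acc = O + (11, 1) = (11, 1)
  bit 1 = 0: acc unchanged = (11, 1)
  bit 2 = 0: acc unchanged = (11, 1)
  bit 3 = 0: acc unchanged = (11, 1)
  bit 4 = 1: acc = (11, 1) + (9, 9) = (19, 8)

17P = (19, 8)


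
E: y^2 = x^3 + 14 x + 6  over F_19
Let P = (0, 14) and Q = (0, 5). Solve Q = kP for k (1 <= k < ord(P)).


Enumerate multiples of P until we hit Q = (0, 5):
  1P = (0, 14)
  2P = (5, 12)
  3P = (2, 2)
  4P = (15, 0)
  5P = (2, 17)
  6P = (5, 7)
  7P = (0, 5)
Match found at i = 7.

k = 7


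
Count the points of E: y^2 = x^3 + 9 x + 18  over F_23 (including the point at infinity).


For each x in F_23, count y with y^2 = x^3 + 9 x + 18 mod 23:
  x = 0: RHS = 18, y in [8, 15]  -> 2 point(s)
  x = 3: RHS = 3, y in [7, 16]  -> 2 point(s)
  x = 4: RHS = 3, y in [7, 16]  -> 2 point(s)
  x = 5: RHS = 4, y in [2, 21]  -> 2 point(s)
  x = 6: RHS = 12, y in [9, 14]  -> 2 point(s)
  x = 8: RHS = 4, y in [2, 21]  -> 2 point(s)
  x = 9: RHS = 0, y in [0]  -> 1 point(s)
  x = 10: RHS = 4, y in [2, 21]  -> 2 point(s)
  x = 13: RHS = 9, y in [3, 20]  -> 2 point(s)
  x = 14: RHS = 13, y in [6, 17]  -> 2 point(s)
  x = 15: RHS = 9, y in [3, 20]  -> 2 point(s)
  x = 16: RHS = 3, y in [7, 16]  -> 2 point(s)
  x = 17: RHS = 1, y in [1, 22]  -> 2 point(s)
  x = 18: RHS = 9, y in [3, 20]  -> 2 point(s)
  x = 22: RHS = 8, y in [10, 13]  -> 2 point(s)
Affine points: 29. Add the point at infinity: total = 30.

#E(F_23) = 30


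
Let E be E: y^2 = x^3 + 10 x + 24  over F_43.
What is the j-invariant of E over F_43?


Delta = -16(4 a^3 + 27 b^2) mod 43 = 36
-1728 * (4 a)^3 = -1728 * (4*10)^3 mod 43 = 1
j = 1 * 36^(-1) mod 43 = 6

j = 6 (mod 43)


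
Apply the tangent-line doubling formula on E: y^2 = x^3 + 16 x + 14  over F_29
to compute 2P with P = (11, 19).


Doubling: s = (3 x1^2 + a) / (2 y1)
s = (3*11^2 + 16) / (2*19) mod 29 = 26
x3 = s^2 - 2 x1 mod 29 = 26^2 - 2*11 = 16
y3 = s (x1 - x3) - y1 mod 29 = 26 * (11 - 16) - 19 = 25

2P = (16, 25)


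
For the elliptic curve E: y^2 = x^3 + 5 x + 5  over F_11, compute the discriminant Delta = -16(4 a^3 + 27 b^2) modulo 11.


4 a^3 + 27 b^2 = 4*5^3 + 27*5^2 = 500 + 675 = 1175
Delta = -16 * (1175) = -18800
Delta mod 11 = 10

Delta = 10 (mod 11)


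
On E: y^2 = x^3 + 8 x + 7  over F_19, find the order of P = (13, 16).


Compute successive multiples of P until we hit O:
  1P = (13, 16)
  2P = (10, 2)
  3P = (3, 18)
  4P = (0, 8)
  5P = (12, 8)
  6P = (1, 4)
  7P = (6, 10)
  8P = (5, 18)
  ... (continuing to 25P)
  25P = O

ord(P) = 25


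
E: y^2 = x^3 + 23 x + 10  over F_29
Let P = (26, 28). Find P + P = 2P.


Doubling: s = (3 x1^2 + a) / (2 y1)
s = (3*26^2 + 23) / (2*28) mod 29 = 4
x3 = s^2 - 2 x1 mod 29 = 4^2 - 2*26 = 22
y3 = s (x1 - x3) - y1 mod 29 = 4 * (26 - 22) - 28 = 17

2P = (22, 17)


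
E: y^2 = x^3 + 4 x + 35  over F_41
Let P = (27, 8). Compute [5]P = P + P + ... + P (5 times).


k = 5 = 101_2 (binary, LSB first: 101)
Double-and-add from P = (27, 8):
  bit 0 = 1: acc = O + (27, 8) = (27, 8)
  bit 1 = 0: acc unchanged = (27, 8)
  bit 2 = 1: acc = (27, 8) + (37, 18) = (19, 0)

5P = (19, 0)


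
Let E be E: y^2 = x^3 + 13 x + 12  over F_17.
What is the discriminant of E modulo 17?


4 a^3 + 27 b^2 = 4*13^3 + 27*12^2 = 8788 + 3888 = 12676
Delta = -16 * (12676) = -202816
Delta mod 17 = 11

Delta = 11 (mod 17)


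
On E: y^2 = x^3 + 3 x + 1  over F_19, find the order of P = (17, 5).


Compute successive multiples of P until we hit O:
  1P = (17, 5)
  2P = (11, 4)
  3P = (0, 1)
  4P = (6, 11)
  5P = (12, 13)
  6P = (7, 17)
  7P = (1, 10)
  8P = (8, 10)
  ... (continuing to 27P)
  27P = O

ord(P) = 27


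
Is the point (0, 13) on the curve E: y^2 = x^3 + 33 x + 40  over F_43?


Check whether y^2 = x^3 + 33 x + 40 (mod 43) for (x, y) = (0, 13).
LHS: y^2 = 13^2 mod 43 = 40
RHS: x^3 + 33 x + 40 = 0^3 + 33*0 + 40 mod 43 = 40
LHS = RHS

Yes, on the curve


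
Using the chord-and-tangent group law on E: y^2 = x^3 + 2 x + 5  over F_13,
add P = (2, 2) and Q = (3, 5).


P != Q, so use the chord formula.
s = (y2 - y1) / (x2 - x1) = (3) / (1) mod 13 = 3
x3 = s^2 - x1 - x2 mod 13 = 3^2 - 2 - 3 = 4
y3 = s (x1 - x3) - y1 mod 13 = 3 * (2 - 4) - 2 = 5

P + Q = (4, 5)


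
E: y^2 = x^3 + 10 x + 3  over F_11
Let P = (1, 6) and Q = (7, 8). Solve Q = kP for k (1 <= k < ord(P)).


Enumerate multiples of P until we hit Q = (7, 8):
  1P = (1, 6)
  2P = (2, 3)
  3P = (6, 9)
  4P = (7, 8)
Match found at i = 4.

k = 4


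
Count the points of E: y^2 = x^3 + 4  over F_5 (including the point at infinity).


For each x in F_5, count y with y^2 = x^3 + 0 x + 4 mod 5:
  x = 0: RHS = 4, y in [2, 3]  -> 2 point(s)
  x = 1: RHS = 0, y in [0]  -> 1 point(s)
  x = 3: RHS = 1, y in [1, 4]  -> 2 point(s)
Affine points: 5. Add the point at infinity: total = 6.

#E(F_5) = 6


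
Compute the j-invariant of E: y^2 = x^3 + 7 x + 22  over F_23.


Delta = -16(4 a^3 + 27 b^2) mod 23 = 18
-1728 * (4 a)^3 = -1728 * (4*7)^3 mod 23 = 16
j = 16 * 18^(-1) mod 23 = 6

j = 6 (mod 23)


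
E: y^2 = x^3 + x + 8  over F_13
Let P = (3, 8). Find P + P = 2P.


Doubling: s = (3 x1^2 + a) / (2 y1)
s = (3*3^2 + 1) / (2*8) mod 13 = 5
x3 = s^2 - 2 x1 mod 13 = 5^2 - 2*3 = 6
y3 = s (x1 - x3) - y1 mod 13 = 5 * (3 - 6) - 8 = 3

2P = (6, 3)


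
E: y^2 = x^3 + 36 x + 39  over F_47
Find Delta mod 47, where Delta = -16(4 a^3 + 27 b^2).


4 a^3 + 27 b^2 = 4*36^3 + 27*39^2 = 186624 + 41067 = 227691
Delta = -16 * (227691) = -3643056
Delta mod 47 = 8

Delta = 8 (mod 47)


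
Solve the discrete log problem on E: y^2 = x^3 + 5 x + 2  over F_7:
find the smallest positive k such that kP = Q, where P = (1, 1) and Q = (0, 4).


Enumerate multiples of P until we hit Q = (0, 4):
  1P = (1, 1)
  2P = (0, 3)
  3P = (3, 3)
  4P = (4, 3)
  5P = (4, 4)
  6P = (3, 4)
  7P = (0, 4)
Match found at i = 7.

k = 7


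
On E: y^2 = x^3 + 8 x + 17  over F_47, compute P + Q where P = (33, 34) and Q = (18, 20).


P != Q, so use the chord formula.
s = (y2 - y1) / (x2 - x1) = (33) / (32) mod 47 = 26
x3 = s^2 - x1 - x2 mod 47 = 26^2 - 33 - 18 = 14
y3 = s (x1 - x3) - y1 mod 47 = 26 * (33 - 14) - 34 = 37

P + Q = (14, 37)


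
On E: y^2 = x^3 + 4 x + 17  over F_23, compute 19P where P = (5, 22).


k = 19 = 10011_2 (binary, LSB first: 11001)
Double-and-add from P = (5, 22):
  bit 0 = 1: acc = O + (5, 22) = (5, 22)
  bit 1 = 1: acc = (5, 22) + (15, 5) = (19, 11)
  bit 2 = 0: acc unchanged = (19, 11)
  bit 3 = 0: acc unchanged = (19, 11)
  bit 4 = 1: acc = (19, 11) + (21, 22) = (19, 12)

19P = (19, 12)


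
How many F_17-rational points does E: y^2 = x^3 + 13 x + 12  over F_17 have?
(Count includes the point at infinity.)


For each x in F_17, count y with y^2 = x^3 + 13 x + 12 mod 17:
  x = 1: RHS = 9, y in [3, 14]  -> 2 point(s)
  x = 4: RHS = 9, y in [3, 14]  -> 2 point(s)
  x = 5: RHS = 15, y in [7, 10]  -> 2 point(s)
  x = 6: RHS = 0, y in [0]  -> 1 point(s)
  x = 7: RHS = 4, y in [2, 15]  -> 2 point(s)
  x = 8: RHS = 16, y in [4, 13]  -> 2 point(s)
  x = 9: RHS = 8, y in [5, 12]  -> 2 point(s)
  x = 12: RHS = 9, y in [3, 14]  -> 2 point(s)
  x = 13: RHS = 15, y in [7, 10]  -> 2 point(s)
  x = 16: RHS = 15, y in [7, 10]  -> 2 point(s)
Affine points: 19. Add the point at infinity: total = 20.

#E(F_17) = 20


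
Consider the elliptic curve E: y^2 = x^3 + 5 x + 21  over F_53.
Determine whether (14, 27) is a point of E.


Check whether y^2 = x^3 + 5 x + 21 (mod 53) for (x, y) = (14, 27).
LHS: y^2 = 27^2 mod 53 = 40
RHS: x^3 + 5 x + 21 = 14^3 + 5*14 + 21 mod 53 = 26
LHS != RHS

No, not on the curve


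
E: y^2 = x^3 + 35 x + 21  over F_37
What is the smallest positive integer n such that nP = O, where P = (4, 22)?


Compute successive multiples of P until we hit O:
  1P = (4, 22)
  2P = (8, 31)
  3P = (0, 24)
  4P = (24, 25)
  5P = (13, 34)
  6P = (30, 5)
  7P = (6, 22)
  8P = (27, 15)
  ... (continuing to 18P)
  18P = O

ord(P) = 18


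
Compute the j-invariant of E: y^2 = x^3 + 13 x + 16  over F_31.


Delta = -16(4 a^3 + 27 b^2) mod 31 = 24
-1728 * (4 a)^3 = -1728 * (4*13)^3 mod 31 = 29
j = 29 * 24^(-1) mod 31 = 18

j = 18 (mod 31)


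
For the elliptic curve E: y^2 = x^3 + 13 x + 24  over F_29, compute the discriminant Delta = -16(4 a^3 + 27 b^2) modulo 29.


4 a^3 + 27 b^2 = 4*13^3 + 27*24^2 = 8788 + 15552 = 24340
Delta = -16 * (24340) = -389440
Delta mod 29 = 1

Delta = 1 (mod 29)


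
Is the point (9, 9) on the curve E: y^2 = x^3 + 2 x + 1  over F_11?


Check whether y^2 = x^3 + 2 x + 1 (mod 11) for (x, y) = (9, 9).
LHS: y^2 = 9^2 mod 11 = 4
RHS: x^3 + 2 x + 1 = 9^3 + 2*9 + 1 mod 11 = 0
LHS != RHS

No, not on the curve


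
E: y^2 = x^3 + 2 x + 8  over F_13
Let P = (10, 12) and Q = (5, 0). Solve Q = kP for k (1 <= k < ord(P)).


Enumerate multiples of P until we hit Q = (5, 0):
  1P = (10, 12)
  2P = (5, 0)
Match found at i = 2.

k = 2


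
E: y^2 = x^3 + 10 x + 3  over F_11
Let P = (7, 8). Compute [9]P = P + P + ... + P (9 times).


k = 9 = 1001_2 (binary, LSB first: 1001)
Double-and-add from P = (7, 8):
  bit 0 = 1: acc = O + (7, 8) = (7, 8)
  bit 1 = 0: acc unchanged = (7, 8)
  bit 2 = 0: acc unchanged = (7, 8)
  bit 3 = 1: acc = (7, 8) + (2, 8) = (2, 3)

9P = (2, 3)


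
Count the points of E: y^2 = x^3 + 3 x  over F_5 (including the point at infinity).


For each x in F_5, count y with y^2 = x^3 + 3 x + 0 mod 5:
  x = 0: RHS = 0, y in [0]  -> 1 point(s)
  x = 1: RHS = 4, y in [2, 3]  -> 2 point(s)
  x = 2: RHS = 4, y in [2, 3]  -> 2 point(s)
  x = 3: RHS = 1, y in [1, 4]  -> 2 point(s)
  x = 4: RHS = 1, y in [1, 4]  -> 2 point(s)
Affine points: 9. Add the point at infinity: total = 10.

#E(F_5) = 10


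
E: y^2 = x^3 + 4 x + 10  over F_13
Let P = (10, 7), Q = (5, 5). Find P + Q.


P != Q, so use the chord formula.
s = (y2 - y1) / (x2 - x1) = (11) / (8) mod 13 = 3
x3 = s^2 - x1 - x2 mod 13 = 3^2 - 10 - 5 = 7
y3 = s (x1 - x3) - y1 mod 13 = 3 * (10 - 7) - 7 = 2

P + Q = (7, 2)


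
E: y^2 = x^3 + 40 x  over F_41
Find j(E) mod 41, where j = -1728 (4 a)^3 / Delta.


Delta = -16(4 a^3 + 27 b^2) mod 41 = 23
-1728 * (4 a)^3 = -1728 * (4*40)^3 mod 41 = 15
j = 15 * 23^(-1) mod 41 = 6

j = 6 (mod 41)


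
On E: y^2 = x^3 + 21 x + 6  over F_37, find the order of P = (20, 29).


Compute successive multiples of P until we hit O:
  1P = (20, 29)
  2P = (34, 8)
  3P = (13, 16)
  4P = (15, 12)
  5P = (18, 0)
  6P = (15, 25)
  7P = (13, 21)
  8P = (34, 29)
  ... (continuing to 10P)
  10P = O

ord(P) = 10


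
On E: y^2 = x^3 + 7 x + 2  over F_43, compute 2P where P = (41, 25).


Doubling: s = (3 x1^2 + a) / (2 y1)
s = (3*41^2 + 7) / (2*25) mod 43 = 15
x3 = s^2 - 2 x1 mod 43 = 15^2 - 2*41 = 14
y3 = s (x1 - x3) - y1 mod 43 = 15 * (41 - 14) - 25 = 36

2P = (14, 36)


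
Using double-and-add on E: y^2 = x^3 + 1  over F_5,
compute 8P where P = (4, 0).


k = 8 = 1000_2 (binary, LSB first: 0001)
Double-and-add from P = (4, 0):
  bit 0 = 0: acc unchanged = O
  bit 1 = 0: acc unchanged = O
  bit 2 = 0: acc unchanged = O
  bit 3 = 1: acc = O + O = O

8P = O


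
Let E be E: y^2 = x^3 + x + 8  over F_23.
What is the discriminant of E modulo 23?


4 a^3 + 27 b^2 = 4*1^3 + 27*8^2 = 4 + 1728 = 1732
Delta = -16 * (1732) = -27712
Delta mod 23 = 3

Delta = 3 (mod 23)


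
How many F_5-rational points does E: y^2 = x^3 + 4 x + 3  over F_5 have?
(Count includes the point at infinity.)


For each x in F_5, count y with y^2 = x^3 + 4 x + 3 mod 5:
  x = 2: RHS = 4, y in [2, 3]  -> 2 point(s)
Affine points: 2. Add the point at infinity: total = 3.

#E(F_5) = 3


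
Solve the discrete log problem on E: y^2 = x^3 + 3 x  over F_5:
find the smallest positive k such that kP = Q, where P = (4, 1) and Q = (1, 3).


Enumerate multiples of P until we hit Q = (1, 3):
  1P = (4, 1)
  2P = (1, 3)
Match found at i = 2.

k = 2


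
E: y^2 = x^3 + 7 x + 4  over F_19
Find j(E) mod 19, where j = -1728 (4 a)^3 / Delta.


Delta = -16(4 a^3 + 27 b^2) mod 19 = 16
-1728 * (4 a)^3 = -1728 * (4*7)^3 mod 19 = 7
j = 7 * 16^(-1) mod 19 = 4

j = 4 (mod 19)


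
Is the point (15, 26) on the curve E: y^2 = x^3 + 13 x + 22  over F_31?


Check whether y^2 = x^3 + 13 x + 22 (mod 31) for (x, y) = (15, 26).
LHS: y^2 = 26^2 mod 31 = 25
RHS: x^3 + 13 x + 22 = 15^3 + 13*15 + 22 mod 31 = 27
LHS != RHS

No, not on the curve


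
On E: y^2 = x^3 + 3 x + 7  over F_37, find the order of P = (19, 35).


Compute successive multiples of P until we hit O:
  1P = (19, 35)
  2P = (35, 17)
  3P = (23, 25)
  4P = (29, 27)
  5P = (0, 9)
  6P = (21, 9)
  7P = (18, 26)
  8P = (7, 36)
  ... (continuing to 43P)
  43P = O

ord(P) = 43


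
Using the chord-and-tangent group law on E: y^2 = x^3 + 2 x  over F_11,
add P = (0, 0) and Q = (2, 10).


P != Q, so use the chord formula.
s = (y2 - y1) / (x2 - x1) = (10) / (2) mod 11 = 5
x3 = s^2 - x1 - x2 mod 11 = 5^2 - 0 - 2 = 1
y3 = s (x1 - x3) - y1 mod 11 = 5 * (0 - 1) - 0 = 6

P + Q = (1, 6)


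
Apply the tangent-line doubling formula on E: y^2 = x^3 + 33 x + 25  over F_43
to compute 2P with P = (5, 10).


Doubling: s = (3 x1^2 + a) / (2 y1)
s = (3*5^2 + 33) / (2*10) mod 43 = 14
x3 = s^2 - 2 x1 mod 43 = 14^2 - 2*5 = 14
y3 = s (x1 - x3) - y1 mod 43 = 14 * (5 - 14) - 10 = 36

2P = (14, 36)


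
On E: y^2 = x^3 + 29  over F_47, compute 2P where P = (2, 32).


Doubling: s = (3 x1^2 + a) / (2 y1)
s = (3*2^2 + 0) / (2*32) mod 47 = 9
x3 = s^2 - 2 x1 mod 47 = 9^2 - 2*2 = 30
y3 = s (x1 - x3) - y1 mod 47 = 9 * (2 - 30) - 32 = 45

2P = (30, 45)


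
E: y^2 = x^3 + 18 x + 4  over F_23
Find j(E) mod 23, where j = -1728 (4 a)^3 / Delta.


Delta = -16(4 a^3 + 27 b^2) mod 23 = 7
-1728 * (4 a)^3 = -1728 * (4*18)^3 mod 23 = 11
j = 11 * 7^(-1) mod 23 = 18

j = 18 (mod 23)


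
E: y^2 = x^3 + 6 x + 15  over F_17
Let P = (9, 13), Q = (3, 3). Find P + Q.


P != Q, so use the chord formula.
s = (y2 - y1) / (x2 - x1) = (7) / (11) mod 17 = 13
x3 = s^2 - x1 - x2 mod 17 = 13^2 - 9 - 3 = 4
y3 = s (x1 - x3) - y1 mod 17 = 13 * (9 - 4) - 13 = 1

P + Q = (4, 1)


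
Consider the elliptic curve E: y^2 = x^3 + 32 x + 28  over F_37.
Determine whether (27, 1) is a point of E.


Check whether y^2 = x^3 + 32 x + 28 (mod 37) for (x, y) = (27, 1).
LHS: y^2 = 1^2 mod 37 = 1
RHS: x^3 + 32 x + 28 = 27^3 + 32*27 + 28 mod 37 = 3
LHS != RHS

No, not on the curve


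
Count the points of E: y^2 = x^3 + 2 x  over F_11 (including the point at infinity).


For each x in F_11, count y with y^2 = x^3 + 2 x + 0 mod 11:
  x = 0: RHS = 0, y in [0]  -> 1 point(s)
  x = 1: RHS = 3, y in [5, 6]  -> 2 point(s)
  x = 2: RHS = 1, y in [1, 10]  -> 2 point(s)
  x = 3: RHS = 0, y in [0]  -> 1 point(s)
  x = 5: RHS = 3, y in [5, 6]  -> 2 point(s)
  x = 7: RHS = 5, y in [4, 7]  -> 2 point(s)
  x = 8: RHS = 0, y in [0]  -> 1 point(s)
Affine points: 11. Add the point at infinity: total = 12.

#E(F_11) = 12


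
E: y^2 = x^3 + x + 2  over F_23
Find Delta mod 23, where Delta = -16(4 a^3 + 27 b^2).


4 a^3 + 27 b^2 = 4*1^3 + 27*2^2 = 4 + 108 = 112
Delta = -16 * (112) = -1792
Delta mod 23 = 2

Delta = 2 (mod 23)


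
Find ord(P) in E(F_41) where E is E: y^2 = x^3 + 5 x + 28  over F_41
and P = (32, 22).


Compute successive multiples of P until we hit O:
  1P = (32, 22)
  2P = (23, 25)
  3P = (18, 28)
  4P = (28, 29)
  5P = (2, 28)
  6P = (30, 35)
  7P = (11, 26)
  8P = (21, 13)
  ... (continuing to 33P)
  33P = O

ord(P) = 33


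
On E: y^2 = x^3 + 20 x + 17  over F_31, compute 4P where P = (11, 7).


k = 4 = 100_2 (binary, LSB first: 001)
Double-and-add from P = (11, 7):
  bit 0 = 0: acc unchanged = O
  bit 1 = 0: acc unchanged = O
  bit 2 = 1: acc = O + (26, 28) = (26, 28)

4P = (26, 28)


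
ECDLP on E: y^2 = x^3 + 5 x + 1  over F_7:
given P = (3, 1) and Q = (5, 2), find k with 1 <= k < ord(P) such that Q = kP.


Enumerate multiples of P until we hit Q = (5, 2):
  1P = (3, 1)
  2P = (5, 2)
Match found at i = 2.

k = 2


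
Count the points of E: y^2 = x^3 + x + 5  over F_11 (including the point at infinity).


For each x in F_11, count y with y^2 = x^3 + 1 x + 5 mod 11:
  x = 0: RHS = 5, y in [4, 7]  -> 2 point(s)
  x = 2: RHS = 4, y in [2, 9]  -> 2 point(s)
  x = 5: RHS = 3, y in [5, 6]  -> 2 point(s)
  x = 7: RHS = 3, y in [5, 6]  -> 2 point(s)
  x = 10: RHS = 3, y in [5, 6]  -> 2 point(s)
Affine points: 10. Add the point at infinity: total = 11.

#E(F_11) = 11


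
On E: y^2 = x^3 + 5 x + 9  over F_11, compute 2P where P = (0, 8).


Doubling: s = (3 x1^2 + a) / (2 y1)
s = (3*0^2 + 5) / (2*8) mod 11 = 1
x3 = s^2 - 2 x1 mod 11 = 1^2 - 2*0 = 1
y3 = s (x1 - x3) - y1 mod 11 = 1 * (0 - 1) - 8 = 2

2P = (1, 2)


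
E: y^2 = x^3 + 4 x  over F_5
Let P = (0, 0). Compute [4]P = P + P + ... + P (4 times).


k = 4 = 100_2 (binary, LSB first: 001)
Double-and-add from P = (0, 0):
  bit 0 = 0: acc unchanged = O
  bit 1 = 0: acc unchanged = O
  bit 2 = 1: acc = O + O = O

4P = O


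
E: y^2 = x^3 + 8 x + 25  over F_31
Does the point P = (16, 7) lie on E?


Check whether y^2 = x^3 + 8 x + 25 (mod 31) for (x, y) = (16, 7).
LHS: y^2 = 7^2 mod 31 = 18
RHS: x^3 + 8 x + 25 = 16^3 + 8*16 + 25 mod 31 = 2
LHS != RHS

No, not on the curve


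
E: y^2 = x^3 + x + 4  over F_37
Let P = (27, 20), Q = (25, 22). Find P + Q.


P != Q, so use the chord formula.
s = (y2 - y1) / (x2 - x1) = (2) / (35) mod 37 = 36
x3 = s^2 - x1 - x2 mod 37 = 36^2 - 27 - 25 = 23
y3 = s (x1 - x3) - y1 mod 37 = 36 * (27 - 23) - 20 = 13

P + Q = (23, 13)


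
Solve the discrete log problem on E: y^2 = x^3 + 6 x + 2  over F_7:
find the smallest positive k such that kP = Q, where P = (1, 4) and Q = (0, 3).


Enumerate multiples of P until we hit Q = (0, 3):
  1P = (1, 4)
  2P = (2, 1)
  3P = (6, 4)
  4P = (0, 3)
Match found at i = 4.

k = 4


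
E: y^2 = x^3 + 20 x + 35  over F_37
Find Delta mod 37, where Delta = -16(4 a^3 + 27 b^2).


4 a^3 + 27 b^2 = 4*20^3 + 27*35^2 = 32000 + 33075 = 65075
Delta = -16 * (65075) = -1041200
Delta mod 37 = 17

Delta = 17 (mod 37)


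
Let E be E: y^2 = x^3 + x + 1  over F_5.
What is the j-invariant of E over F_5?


Delta = -16(4 a^3 + 27 b^2) mod 5 = 4
-1728 * (4 a)^3 = -1728 * (4*1)^3 mod 5 = 3
j = 3 * 4^(-1) mod 5 = 2

j = 2 (mod 5)


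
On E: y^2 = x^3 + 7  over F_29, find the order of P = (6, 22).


Compute successive multiples of P until we hit O:
  1P = (6, 22)
  2P = (12, 16)
  3P = (12, 13)
  4P = (6, 7)
  5P = O

ord(P) = 5


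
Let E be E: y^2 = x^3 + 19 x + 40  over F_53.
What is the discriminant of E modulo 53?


4 a^3 + 27 b^2 = 4*19^3 + 27*40^2 = 27436 + 43200 = 70636
Delta = -16 * (70636) = -1130176
Delta mod 53 = 49

Delta = 49 (mod 53)


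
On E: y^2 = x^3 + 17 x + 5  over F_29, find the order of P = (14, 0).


Compute successive multiples of P until we hit O:
  1P = (14, 0)
  2P = O

ord(P) = 2


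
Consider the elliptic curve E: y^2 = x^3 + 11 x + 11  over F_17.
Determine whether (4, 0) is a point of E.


Check whether y^2 = x^3 + 11 x + 11 (mod 17) for (x, y) = (4, 0).
LHS: y^2 = 0^2 mod 17 = 0
RHS: x^3 + 11 x + 11 = 4^3 + 11*4 + 11 mod 17 = 0
LHS = RHS

Yes, on the curve


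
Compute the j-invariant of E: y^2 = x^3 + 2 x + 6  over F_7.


Delta = -16(4 a^3 + 27 b^2) mod 7 = 1
-1728 * (4 a)^3 = -1728 * (4*2)^3 mod 7 = 1
j = 1 * 1^(-1) mod 7 = 1

j = 1 (mod 7)


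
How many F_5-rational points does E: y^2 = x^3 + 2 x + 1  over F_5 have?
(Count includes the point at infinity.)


For each x in F_5, count y with y^2 = x^3 + 2 x + 1 mod 5:
  x = 0: RHS = 1, y in [1, 4]  -> 2 point(s)
  x = 1: RHS = 4, y in [2, 3]  -> 2 point(s)
  x = 3: RHS = 4, y in [2, 3]  -> 2 point(s)
Affine points: 6. Add the point at infinity: total = 7.

#E(F_5) = 7


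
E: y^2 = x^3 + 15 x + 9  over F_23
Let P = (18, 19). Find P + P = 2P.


Doubling: s = (3 x1^2 + a) / (2 y1)
s = (3*18^2 + 15) / (2*19) mod 23 = 6
x3 = s^2 - 2 x1 mod 23 = 6^2 - 2*18 = 0
y3 = s (x1 - x3) - y1 mod 23 = 6 * (18 - 0) - 19 = 20

2P = (0, 20)


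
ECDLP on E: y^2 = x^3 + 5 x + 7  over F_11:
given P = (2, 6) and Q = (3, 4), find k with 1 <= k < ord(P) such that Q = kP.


Enumerate multiples of P until we hit Q = (3, 4):
  1P = (2, 6)
  2P = (10, 1)
  3P = (3, 7)
  4P = (7, 0)
  5P = (3, 4)
Match found at i = 5.

k = 5


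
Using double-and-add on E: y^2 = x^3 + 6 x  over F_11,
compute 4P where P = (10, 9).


k = 4 = 100_2 (binary, LSB first: 001)
Double-and-add from P = (10, 9):
  bit 0 = 0: acc unchanged = O
  bit 1 = 0: acc unchanged = O
  bit 2 = 1: acc = O + (5, 1) = (5, 1)

4P = (5, 1)


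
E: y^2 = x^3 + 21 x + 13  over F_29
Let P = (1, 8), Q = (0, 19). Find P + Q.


P != Q, so use the chord formula.
s = (y2 - y1) / (x2 - x1) = (11) / (28) mod 29 = 18
x3 = s^2 - x1 - x2 mod 29 = 18^2 - 1 - 0 = 4
y3 = s (x1 - x3) - y1 mod 29 = 18 * (1 - 4) - 8 = 25

P + Q = (4, 25)


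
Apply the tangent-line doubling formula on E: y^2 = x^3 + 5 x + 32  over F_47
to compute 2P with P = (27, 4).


Doubling: s = (3 x1^2 + a) / (2 y1)
s = (3*27^2 + 5) / (2*4) mod 47 = 39
x3 = s^2 - 2 x1 mod 47 = 39^2 - 2*27 = 10
y3 = s (x1 - x3) - y1 mod 47 = 39 * (27 - 10) - 4 = 1

2P = (10, 1)


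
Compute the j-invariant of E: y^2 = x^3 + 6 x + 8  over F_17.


Delta = -16(4 a^3 + 27 b^2) mod 17 = 8
-1728 * (4 a)^3 = -1728 * (4*6)^3 mod 17 = 1
j = 1 * 8^(-1) mod 17 = 15

j = 15 (mod 17)


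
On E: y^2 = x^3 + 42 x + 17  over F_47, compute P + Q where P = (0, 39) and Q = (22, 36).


P != Q, so use the chord formula.
s = (y2 - y1) / (x2 - x1) = (44) / (22) mod 47 = 2
x3 = s^2 - x1 - x2 mod 47 = 2^2 - 0 - 22 = 29
y3 = s (x1 - x3) - y1 mod 47 = 2 * (0 - 29) - 39 = 44

P + Q = (29, 44)


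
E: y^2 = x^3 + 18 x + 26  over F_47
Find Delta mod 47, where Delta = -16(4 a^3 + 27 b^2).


4 a^3 + 27 b^2 = 4*18^3 + 27*26^2 = 23328 + 18252 = 41580
Delta = -16 * (41580) = -665280
Delta mod 47 = 5

Delta = 5 (mod 47)


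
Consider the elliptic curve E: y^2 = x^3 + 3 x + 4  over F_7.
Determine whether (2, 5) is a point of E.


Check whether y^2 = x^3 + 3 x + 4 (mod 7) for (x, y) = (2, 5).
LHS: y^2 = 5^2 mod 7 = 4
RHS: x^3 + 3 x + 4 = 2^3 + 3*2 + 4 mod 7 = 4
LHS = RHS

Yes, on the curve


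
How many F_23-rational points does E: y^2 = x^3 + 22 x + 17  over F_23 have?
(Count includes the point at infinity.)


For each x in F_23, count y with y^2 = x^3 + 22 x + 17 mod 23:
  x = 2: RHS = 0, y in [0]  -> 1 point(s)
  x = 3: RHS = 18, y in [8, 15]  -> 2 point(s)
  x = 4: RHS = 8, y in [10, 13]  -> 2 point(s)
  x = 7: RHS = 8, y in [10, 13]  -> 2 point(s)
  x = 9: RHS = 1, y in [1, 22]  -> 2 point(s)
  x = 10: RHS = 18, y in [8, 15]  -> 2 point(s)
  x = 11: RHS = 3, y in [7, 16]  -> 2 point(s)
  x = 12: RHS = 8, y in [10, 13]  -> 2 point(s)
  x = 13: RHS = 16, y in [4, 19]  -> 2 point(s)
  x = 16: RHS = 3, y in [7, 16]  -> 2 point(s)
  x = 18: RHS = 12, y in [9, 14]  -> 2 point(s)
  x = 19: RHS = 3, y in [7, 16]  -> 2 point(s)
  x = 20: RHS = 16, y in [4, 19]  -> 2 point(s)
Affine points: 25. Add the point at infinity: total = 26.

#E(F_23) = 26


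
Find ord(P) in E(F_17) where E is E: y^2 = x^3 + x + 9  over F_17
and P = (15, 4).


Compute successive multiples of P until we hit O:
  1P = (15, 4)
  2P = (0, 14)
  3P = (10, 4)
  4P = (9, 13)
  5P = (8, 11)
  6P = (12, 10)
  7P = (11, 5)
  8P = (7, 11)
  ... (continuing to 25P)
  25P = O

ord(P) = 25


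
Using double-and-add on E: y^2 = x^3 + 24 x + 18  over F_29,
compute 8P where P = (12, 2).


k = 8 = 1000_2 (binary, LSB first: 0001)
Double-and-add from P = (12, 2):
  bit 0 = 0: acc unchanged = O
  bit 1 = 0: acc unchanged = O
  bit 2 = 0: acc unchanged = O
  bit 3 = 1: acc = O + (26, 21) = (26, 21)

8P = (26, 21)


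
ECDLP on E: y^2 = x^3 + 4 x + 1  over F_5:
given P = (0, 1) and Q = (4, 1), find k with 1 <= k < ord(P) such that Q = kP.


Enumerate multiples of P until we hit Q = (4, 1):
  1P = (0, 1)
  2P = (4, 1)
Match found at i = 2.

k = 2


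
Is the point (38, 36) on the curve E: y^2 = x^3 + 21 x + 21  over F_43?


Check whether y^2 = x^3 + 21 x + 21 (mod 43) for (x, y) = (38, 36).
LHS: y^2 = 36^2 mod 43 = 6
RHS: x^3 + 21 x + 21 = 38^3 + 21*38 + 21 mod 43 = 6
LHS = RHS

Yes, on the curve


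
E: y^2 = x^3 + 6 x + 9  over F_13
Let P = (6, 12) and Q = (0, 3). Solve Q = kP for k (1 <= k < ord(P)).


Enumerate multiples of P until we hit Q = (0, 3):
  1P = (6, 12)
  2P = (0, 10)
  3P = (10, 4)
  4P = (1, 4)
  5P = (7, 2)
  6P = (9, 5)
  7P = (2, 9)
  8P = (8, 6)
  9P = (8, 7)
  10P = (2, 4)
  11P = (9, 8)
  12P = (7, 11)
  13P = (1, 9)
  14P = (10, 9)
  15P = (0, 3)
Match found at i = 15.

k = 15


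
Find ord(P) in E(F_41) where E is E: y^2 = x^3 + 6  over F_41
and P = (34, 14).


Compute successive multiples of P until we hit O:
  1P = (34, 14)
  2P = (39, 11)
  3P = (11, 5)
  4P = (27, 3)
  5P = (31, 20)
  6P = (21, 1)
  7P = (28, 33)
  8P = (38, 26)
  ... (continuing to 21P)
  21P = O

ord(P) = 21


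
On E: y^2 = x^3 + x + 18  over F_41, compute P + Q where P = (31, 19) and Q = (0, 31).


P != Q, so use the chord formula.
s = (y2 - y1) / (x2 - x1) = (12) / (10) mod 41 = 34
x3 = s^2 - x1 - x2 mod 41 = 34^2 - 31 - 0 = 18
y3 = s (x1 - x3) - y1 mod 41 = 34 * (31 - 18) - 19 = 13

P + Q = (18, 13)


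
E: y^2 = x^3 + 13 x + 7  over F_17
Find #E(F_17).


For each x in F_17, count y with y^2 = x^3 + 13 x + 7 mod 17:
  x = 1: RHS = 4, y in [2, 15]  -> 2 point(s)
  x = 4: RHS = 4, y in [2, 15]  -> 2 point(s)
  x = 7: RHS = 16, y in [4, 13]  -> 2 point(s)
  x = 10: RHS = 15, y in [7, 10]  -> 2 point(s)
  x = 11: RHS = 2, y in [6, 11]  -> 2 point(s)
  x = 12: RHS = 4, y in [2, 15]  -> 2 point(s)
  x = 14: RHS = 9, y in [3, 14]  -> 2 point(s)
Affine points: 14. Add the point at infinity: total = 15.

#E(F_17) = 15


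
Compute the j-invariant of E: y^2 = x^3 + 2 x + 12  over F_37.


Delta = -16(4 a^3 + 27 b^2) mod 37 = 32
-1728 * (4 a)^3 = -1728 * (4*2)^3 mod 37 = 8
j = 8 * 32^(-1) mod 37 = 28

j = 28 (mod 37)


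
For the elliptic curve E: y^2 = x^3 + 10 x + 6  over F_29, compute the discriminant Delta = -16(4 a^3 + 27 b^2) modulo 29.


4 a^3 + 27 b^2 = 4*10^3 + 27*6^2 = 4000 + 972 = 4972
Delta = -16 * (4972) = -79552
Delta mod 29 = 24

Delta = 24 (mod 29)


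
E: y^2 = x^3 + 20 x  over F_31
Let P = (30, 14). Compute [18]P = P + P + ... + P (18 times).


k = 18 = 10010_2 (binary, LSB first: 01001)
Double-and-add from P = (30, 14):
  bit 0 = 0: acc unchanged = O
  bit 1 = 1: acc = O + (16, 13) = (16, 13)
  bit 2 = 0: acc unchanged = (16, 13)
  bit 3 = 0: acc unchanged = (16, 13)
  bit 4 = 1: acc = (16, 13) + (0, 0) = (9, 14)

18P = (9, 14)


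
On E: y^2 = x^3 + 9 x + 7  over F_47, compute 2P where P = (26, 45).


Doubling: s = (3 x1^2 + a) / (2 y1)
s = (3*26^2 + 9) / (2*45) mod 47 = 43
x3 = s^2 - 2 x1 mod 47 = 43^2 - 2*26 = 11
y3 = s (x1 - x3) - y1 mod 47 = 43 * (26 - 11) - 45 = 36

2P = (11, 36)


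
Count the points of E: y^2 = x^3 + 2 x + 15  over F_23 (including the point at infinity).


For each x in F_23, count y with y^2 = x^3 + 2 x + 15 mod 23:
  x = 1: RHS = 18, y in [8, 15]  -> 2 point(s)
  x = 2: RHS = 4, y in [2, 21]  -> 2 point(s)
  x = 3: RHS = 2, y in [5, 18]  -> 2 point(s)
  x = 4: RHS = 18, y in [8, 15]  -> 2 point(s)
  x = 5: RHS = 12, y in [9, 14]  -> 2 point(s)
  x = 6: RHS = 13, y in [6, 17]  -> 2 point(s)
  x = 7: RHS = 4, y in [2, 21]  -> 2 point(s)
  x = 9: RHS = 3, y in [7, 16]  -> 2 point(s)
  x = 10: RHS = 0, y in [0]  -> 1 point(s)
  x = 14: RHS = 4, y in [2, 21]  -> 2 point(s)
  x = 15: RHS = 16, y in [4, 19]  -> 2 point(s)
  x = 16: RHS = 3, y in [7, 16]  -> 2 point(s)
  x = 18: RHS = 18, y in [8, 15]  -> 2 point(s)
  x = 19: RHS = 12, y in [9, 14]  -> 2 point(s)
  x = 21: RHS = 3, y in [7, 16]  -> 2 point(s)
  x = 22: RHS = 12, y in [9, 14]  -> 2 point(s)
Affine points: 31. Add the point at infinity: total = 32.

#E(F_23) = 32


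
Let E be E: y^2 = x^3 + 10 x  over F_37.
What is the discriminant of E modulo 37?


4 a^3 + 27 b^2 = 4*10^3 + 27*0^2 = 4000 + 0 = 4000
Delta = -16 * (4000) = -64000
Delta mod 37 = 10

Delta = 10 (mod 37)


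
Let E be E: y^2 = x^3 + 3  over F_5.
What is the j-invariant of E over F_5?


Delta = -16(4 a^3 + 27 b^2) mod 5 = 2
-1728 * (4 a)^3 = -1728 * (4*0)^3 mod 5 = 0
j = 0 * 2^(-1) mod 5 = 0

j = 0 (mod 5)


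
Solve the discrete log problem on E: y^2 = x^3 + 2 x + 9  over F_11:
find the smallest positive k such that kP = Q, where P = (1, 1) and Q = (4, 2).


Enumerate multiples of P until we hit Q = (4, 2):
  1P = (1, 1)
  2P = (7, 6)
  3P = (4, 2)
Match found at i = 3.

k = 3


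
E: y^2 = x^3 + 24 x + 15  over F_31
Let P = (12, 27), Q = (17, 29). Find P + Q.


P != Q, so use the chord formula.
s = (y2 - y1) / (x2 - x1) = (2) / (5) mod 31 = 19
x3 = s^2 - x1 - x2 mod 31 = 19^2 - 12 - 17 = 22
y3 = s (x1 - x3) - y1 mod 31 = 19 * (12 - 22) - 27 = 0

P + Q = (22, 0)


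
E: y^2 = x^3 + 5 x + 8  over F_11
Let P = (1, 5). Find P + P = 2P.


Doubling: s = (3 x1^2 + a) / (2 y1)
s = (3*1^2 + 5) / (2*5) mod 11 = 3
x3 = s^2 - 2 x1 mod 11 = 3^2 - 2*1 = 7
y3 = s (x1 - x3) - y1 mod 11 = 3 * (1 - 7) - 5 = 10

2P = (7, 10)


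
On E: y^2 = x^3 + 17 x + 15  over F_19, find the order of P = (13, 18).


Compute successive multiples of P until we hit O:
  1P = (13, 18)
  2P = (9, 17)
  3P = (3, 13)
  4P = (8, 13)
  5P = (18, 15)
  6P = (18, 4)
  7P = (8, 6)
  8P = (3, 6)
  ... (continuing to 11P)
  11P = O

ord(P) = 11


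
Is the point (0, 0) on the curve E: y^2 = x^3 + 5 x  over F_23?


Check whether y^2 = x^3 + 5 x + 0 (mod 23) for (x, y) = (0, 0).
LHS: y^2 = 0^2 mod 23 = 0
RHS: x^3 + 5 x + 0 = 0^3 + 5*0 + 0 mod 23 = 0
LHS = RHS

Yes, on the curve


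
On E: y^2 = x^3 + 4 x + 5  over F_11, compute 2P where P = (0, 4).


k = 2 = 10_2 (binary, LSB first: 01)
Double-and-add from P = (0, 4):
  bit 0 = 0: acc unchanged = O
  bit 1 = 1: acc = O + (3, 0) = (3, 0)

2P = (3, 0)


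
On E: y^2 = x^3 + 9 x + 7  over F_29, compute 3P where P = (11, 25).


k = 3 = 11_2 (binary, LSB first: 11)
Double-and-add from P = (11, 25):
  bit 0 = 1: acc = O + (11, 25) = (11, 25)
  bit 1 = 1: acc = (11, 25) + (16, 19) = (22, 23)

3P = (22, 23)


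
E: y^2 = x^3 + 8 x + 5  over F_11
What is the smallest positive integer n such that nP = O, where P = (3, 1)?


Compute successive multiples of P until we hit O:
  1P = (3, 1)
  2P = (6, 7)
  3P = (6, 4)
  4P = (3, 10)
  5P = O

ord(P) = 5


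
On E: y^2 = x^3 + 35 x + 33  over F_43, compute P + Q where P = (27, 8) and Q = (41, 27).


P != Q, so use the chord formula.
s = (y2 - y1) / (x2 - x1) = (19) / (14) mod 43 = 29
x3 = s^2 - x1 - x2 mod 43 = 29^2 - 27 - 41 = 42
y3 = s (x1 - x3) - y1 mod 43 = 29 * (27 - 42) - 8 = 30

P + Q = (42, 30)


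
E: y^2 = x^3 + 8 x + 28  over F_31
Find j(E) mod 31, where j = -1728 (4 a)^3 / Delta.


Delta = -16(4 a^3 + 27 b^2) mod 31 = 17
-1728 * (4 a)^3 = -1728 * (4*8)^3 mod 31 = 8
j = 8 * 17^(-1) mod 31 = 26

j = 26 (mod 31)


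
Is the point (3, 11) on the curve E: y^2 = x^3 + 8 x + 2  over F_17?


Check whether y^2 = x^3 + 8 x + 2 (mod 17) for (x, y) = (3, 11).
LHS: y^2 = 11^2 mod 17 = 2
RHS: x^3 + 8 x + 2 = 3^3 + 8*3 + 2 mod 17 = 2
LHS = RHS

Yes, on the curve


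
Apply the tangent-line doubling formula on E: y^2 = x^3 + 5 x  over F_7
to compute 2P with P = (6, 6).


Doubling: s = (3 x1^2 + a) / (2 y1)
s = (3*6^2 + 5) / (2*6) mod 7 = 3
x3 = s^2 - 2 x1 mod 7 = 3^2 - 2*6 = 4
y3 = s (x1 - x3) - y1 mod 7 = 3 * (6 - 4) - 6 = 0

2P = (4, 0)


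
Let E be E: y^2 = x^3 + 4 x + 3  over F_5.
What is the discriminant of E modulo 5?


4 a^3 + 27 b^2 = 4*4^3 + 27*3^2 = 256 + 243 = 499
Delta = -16 * (499) = -7984
Delta mod 5 = 1

Delta = 1 (mod 5)


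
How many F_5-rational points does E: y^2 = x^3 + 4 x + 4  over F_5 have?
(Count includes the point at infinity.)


For each x in F_5, count y with y^2 = x^3 + 4 x + 4 mod 5:
  x = 0: RHS = 4, y in [2, 3]  -> 2 point(s)
  x = 1: RHS = 4, y in [2, 3]  -> 2 point(s)
  x = 2: RHS = 0, y in [0]  -> 1 point(s)
  x = 4: RHS = 4, y in [2, 3]  -> 2 point(s)
Affine points: 7. Add the point at infinity: total = 8.

#E(F_5) = 8


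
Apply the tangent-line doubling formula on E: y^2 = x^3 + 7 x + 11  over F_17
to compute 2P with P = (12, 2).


Doubling: s = (3 x1^2 + a) / (2 y1)
s = (3*12^2 + 7) / (2*2) mod 17 = 12
x3 = s^2 - 2 x1 mod 17 = 12^2 - 2*12 = 1
y3 = s (x1 - x3) - y1 mod 17 = 12 * (12 - 1) - 2 = 11

2P = (1, 11)


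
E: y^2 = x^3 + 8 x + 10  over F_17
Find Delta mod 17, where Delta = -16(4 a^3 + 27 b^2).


4 a^3 + 27 b^2 = 4*8^3 + 27*10^2 = 2048 + 2700 = 4748
Delta = -16 * (4748) = -75968
Delta mod 17 = 5

Delta = 5 (mod 17)


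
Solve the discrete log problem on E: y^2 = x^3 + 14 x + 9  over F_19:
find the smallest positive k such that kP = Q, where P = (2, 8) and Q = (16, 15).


Enumerate multiples of P until we hit Q = (16, 15):
  1P = (2, 8)
  2P = (12, 9)
  3P = (9, 16)
  4P = (0, 16)
  5P = (14, 2)
  6P = (8, 14)
  7P = (10, 3)
  8P = (16, 15)
Match found at i = 8.

k = 8


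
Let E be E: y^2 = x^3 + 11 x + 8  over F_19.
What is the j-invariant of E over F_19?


Delta = -16(4 a^3 + 27 b^2) mod 19 = 9
-1728 * (4 a)^3 = -1728 * (4*11)^3 mod 19 = 7
j = 7 * 9^(-1) mod 19 = 5

j = 5 (mod 19)


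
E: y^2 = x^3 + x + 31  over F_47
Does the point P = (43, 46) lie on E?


Check whether y^2 = x^3 + 1 x + 31 (mod 47) for (x, y) = (43, 46).
LHS: y^2 = 46^2 mod 47 = 1
RHS: x^3 + 1 x + 31 = 43^3 + 1*43 + 31 mod 47 = 10
LHS != RHS

No, not on the curve


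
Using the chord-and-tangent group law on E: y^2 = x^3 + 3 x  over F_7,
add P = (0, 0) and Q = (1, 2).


P != Q, so use the chord formula.
s = (y2 - y1) / (x2 - x1) = (2) / (1) mod 7 = 2
x3 = s^2 - x1 - x2 mod 7 = 2^2 - 0 - 1 = 3
y3 = s (x1 - x3) - y1 mod 7 = 2 * (0 - 3) - 0 = 1

P + Q = (3, 1)


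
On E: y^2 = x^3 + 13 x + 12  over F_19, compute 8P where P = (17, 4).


k = 8 = 1000_2 (binary, LSB first: 0001)
Double-and-add from P = (17, 4):
  bit 0 = 0: acc unchanged = O
  bit 1 = 0: acc unchanged = O
  bit 2 = 0: acc unchanged = O
  bit 3 = 1: acc = O + (8, 18) = (8, 18)

8P = (8, 18)


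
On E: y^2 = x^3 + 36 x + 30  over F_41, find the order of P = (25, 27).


Compute successive multiples of P until we hit O:
  1P = (25, 27)
  2P = (34, 3)
  3P = (21, 17)
  4P = (32, 17)
  5P = (17, 26)
  6P = (24, 9)
  7P = (29, 24)
  8P = (26, 25)
  ... (continuing to 49P)
  49P = O

ord(P) = 49


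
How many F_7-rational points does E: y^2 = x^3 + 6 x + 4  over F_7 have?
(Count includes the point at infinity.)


For each x in F_7, count y with y^2 = x^3 + 6 x + 4 mod 7:
  x = 0: RHS = 4, y in [2, 5]  -> 2 point(s)
  x = 1: RHS = 4, y in [2, 5]  -> 2 point(s)
  x = 3: RHS = 0, y in [0]  -> 1 point(s)
  x = 4: RHS = 1, y in [1, 6]  -> 2 point(s)
  x = 6: RHS = 4, y in [2, 5]  -> 2 point(s)
Affine points: 9. Add the point at infinity: total = 10.

#E(F_7) = 10


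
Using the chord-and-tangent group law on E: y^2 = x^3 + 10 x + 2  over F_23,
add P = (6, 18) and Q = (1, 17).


P != Q, so use the chord formula.
s = (y2 - y1) / (x2 - x1) = (22) / (18) mod 23 = 14
x3 = s^2 - x1 - x2 mod 23 = 14^2 - 6 - 1 = 5
y3 = s (x1 - x3) - y1 mod 23 = 14 * (6 - 5) - 18 = 19

P + Q = (5, 19)


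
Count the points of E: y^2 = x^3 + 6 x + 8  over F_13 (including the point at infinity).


For each x in F_13, count y with y^2 = x^3 + 6 x + 8 mod 13:
  x = 3: RHS = 1, y in [1, 12]  -> 2 point(s)
  x = 6: RHS = 0, y in [0]  -> 1 point(s)
  x = 7: RHS = 3, y in [4, 9]  -> 2 point(s)
  x = 8: RHS = 9, y in [3, 10]  -> 2 point(s)
  x = 11: RHS = 1, y in [1, 12]  -> 2 point(s)
  x = 12: RHS = 1, y in [1, 12]  -> 2 point(s)
Affine points: 11. Add the point at infinity: total = 12.

#E(F_13) = 12


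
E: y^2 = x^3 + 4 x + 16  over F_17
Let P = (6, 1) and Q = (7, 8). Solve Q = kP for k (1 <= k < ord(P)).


Enumerate multiples of P until we hit Q = (7, 8):
  1P = (6, 1)
  2P = (13, 15)
  3P = (2, 7)
  4P = (7, 9)
  5P = (0, 13)
  6P = (15, 0)
  7P = (0, 4)
  8P = (7, 8)
Match found at i = 8.

k = 8


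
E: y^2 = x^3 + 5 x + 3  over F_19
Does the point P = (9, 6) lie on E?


Check whether y^2 = x^3 + 5 x + 3 (mod 19) for (x, y) = (9, 6).
LHS: y^2 = 6^2 mod 19 = 17
RHS: x^3 + 5 x + 3 = 9^3 + 5*9 + 3 mod 19 = 17
LHS = RHS

Yes, on the curve


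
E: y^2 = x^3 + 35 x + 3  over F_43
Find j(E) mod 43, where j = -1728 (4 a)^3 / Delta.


Delta = -16(4 a^3 + 27 b^2) mod 43 = 27
-1728 * (4 a)^3 = -1728 * (4*35)^3 mod 43 = 16
j = 16 * 27^(-1) mod 43 = 42

j = 42 (mod 43)


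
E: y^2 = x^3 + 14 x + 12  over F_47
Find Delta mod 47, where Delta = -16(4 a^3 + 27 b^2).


4 a^3 + 27 b^2 = 4*14^3 + 27*12^2 = 10976 + 3888 = 14864
Delta = -16 * (14864) = -237824
Delta mod 47 = 43

Delta = 43 (mod 47)


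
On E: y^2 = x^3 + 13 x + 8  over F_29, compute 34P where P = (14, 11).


k = 34 = 100010_2 (binary, LSB first: 010001)
Double-and-add from P = (14, 11):
  bit 0 = 0: acc unchanged = O
  bit 1 = 1: acc = O + (10, 6) = (10, 6)
  bit 2 = 0: acc unchanged = (10, 6)
  bit 3 = 0: acc unchanged = (10, 6)
  bit 4 = 0: acc unchanged = (10, 6)
  bit 5 = 1: acc = (10, 6) + (21, 28) = (2, 10)

34P = (2, 10)


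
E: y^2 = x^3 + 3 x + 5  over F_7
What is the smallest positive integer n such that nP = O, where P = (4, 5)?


Compute successive multiples of P until we hit O:
  1P = (4, 5)
  2P = (1, 4)
  3P = (6, 6)
  4P = (6, 1)
  5P = (1, 3)
  6P = (4, 2)
  7P = O

ord(P) = 7


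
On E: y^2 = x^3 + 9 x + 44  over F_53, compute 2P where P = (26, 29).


Doubling: s = (3 x1^2 + a) / (2 y1)
s = (3*26^2 + 9) / (2*29) mod 53 = 47
x3 = s^2 - 2 x1 mod 53 = 47^2 - 2*26 = 37
y3 = s (x1 - x3) - y1 mod 53 = 47 * (26 - 37) - 29 = 37

2P = (37, 37)


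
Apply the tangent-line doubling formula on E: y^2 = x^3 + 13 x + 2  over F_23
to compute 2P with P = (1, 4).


Doubling: s = (3 x1^2 + a) / (2 y1)
s = (3*1^2 + 13) / (2*4) mod 23 = 2
x3 = s^2 - 2 x1 mod 23 = 2^2 - 2*1 = 2
y3 = s (x1 - x3) - y1 mod 23 = 2 * (1 - 2) - 4 = 17

2P = (2, 17)


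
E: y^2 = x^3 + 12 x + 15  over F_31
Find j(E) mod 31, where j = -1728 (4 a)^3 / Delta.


Delta = -16(4 a^3 + 27 b^2) mod 31 = 1
-1728 * (4 a)^3 = -1728 * (4*12)^3 mod 31 = 27
j = 27 * 1^(-1) mod 31 = 27

j = 27 (mod 31)


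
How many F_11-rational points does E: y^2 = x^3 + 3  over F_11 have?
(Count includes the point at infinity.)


For each x in F_11, count y with y^2 = x^3 + 0 x + 3 mod 11:
  x = 0: RHS = 3, y in [5, 6]  -> 2 point(s)
  x = 1: RHS = 4, y in [2, 9]  -> 2 point(s)
  x = 2: RHS = 0, y in [0]  -> 1 point(s)
  x = 4: RHS = 1, y in [1, 10]  -> 2 point(s)
  x = 7: RHS = 5, y in [4, 7]  -> 2 point(s)
  x = 8: RHS = 9, y in [3, 8]  -> 2 point(s)
Affine points: 11. Add the point at infinity: total = 12.

#E(F_11) = 12
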